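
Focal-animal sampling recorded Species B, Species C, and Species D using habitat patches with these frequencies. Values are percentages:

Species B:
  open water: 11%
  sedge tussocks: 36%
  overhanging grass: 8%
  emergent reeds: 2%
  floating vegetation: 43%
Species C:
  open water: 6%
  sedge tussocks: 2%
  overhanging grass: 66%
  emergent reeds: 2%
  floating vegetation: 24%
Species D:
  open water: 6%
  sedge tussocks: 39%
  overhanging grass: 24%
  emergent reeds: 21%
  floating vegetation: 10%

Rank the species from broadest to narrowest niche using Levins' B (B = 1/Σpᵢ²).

Species D > Species B > Species C

Convert percentages to proportions (divide by 100).
Σp_Bᵢ² = 0.11² + 0.36² + 0.08² + 0.02² + 0.43² = 0.0121 + 0.1296 + 0.0064 + 0.0004 + 0.1849 = 0.3334
B_B = 1 / 0.3334 = 2.9994
Σp_Cᵢ² = 0.06² + 0.02² + 0.66² + 0.02² + 0.24² = 0.0036 + 0.0004 + 0.4356 + 0.0004 + 0.0576 = 0.4976
B_C = 1 / 0.4976 = 2.0096
Σp_Dᵢ² = 0.06² + 0.39² + 0.24² + 0.21² + 0.10² = 0.0036 + 0.1521 + 0.0576 + 0.0441 + 0.0100 = 0.2674
B_D = 1 / 0.2674 = 3.7397
Ranking by B (broadest → narrowest): Species D (3.74) > Species B (3.00) > Species C (2.01)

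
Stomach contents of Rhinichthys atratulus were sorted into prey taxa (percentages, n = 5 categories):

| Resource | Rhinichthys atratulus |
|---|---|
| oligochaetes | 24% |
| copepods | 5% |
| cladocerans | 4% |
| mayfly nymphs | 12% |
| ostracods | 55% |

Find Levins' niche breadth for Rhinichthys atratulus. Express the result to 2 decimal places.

Convert percentages to proportions (divide by 100).
Σpᵢ² = 0.24² + 0.05² + 0.04² + 0.12² + 0.55² = 0.0576 + 0.0025 + 0.0016 + 0.0144 + 0.3025 = 0.3786
B = 1 / 0.3786 = 2.6413

2.64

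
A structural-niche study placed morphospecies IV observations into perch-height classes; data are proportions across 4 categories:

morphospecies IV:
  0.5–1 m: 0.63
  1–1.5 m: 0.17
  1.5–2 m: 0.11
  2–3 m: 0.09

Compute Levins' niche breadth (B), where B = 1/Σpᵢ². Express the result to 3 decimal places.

2.242

Σpᵢ² = 0.63² + 0.17² + 0.11² + 0.09² = 0.3969 + 0.0289 + 0.0121 + 0.0081 = 0.4460
B = 1 / 0.4460 = 2.24215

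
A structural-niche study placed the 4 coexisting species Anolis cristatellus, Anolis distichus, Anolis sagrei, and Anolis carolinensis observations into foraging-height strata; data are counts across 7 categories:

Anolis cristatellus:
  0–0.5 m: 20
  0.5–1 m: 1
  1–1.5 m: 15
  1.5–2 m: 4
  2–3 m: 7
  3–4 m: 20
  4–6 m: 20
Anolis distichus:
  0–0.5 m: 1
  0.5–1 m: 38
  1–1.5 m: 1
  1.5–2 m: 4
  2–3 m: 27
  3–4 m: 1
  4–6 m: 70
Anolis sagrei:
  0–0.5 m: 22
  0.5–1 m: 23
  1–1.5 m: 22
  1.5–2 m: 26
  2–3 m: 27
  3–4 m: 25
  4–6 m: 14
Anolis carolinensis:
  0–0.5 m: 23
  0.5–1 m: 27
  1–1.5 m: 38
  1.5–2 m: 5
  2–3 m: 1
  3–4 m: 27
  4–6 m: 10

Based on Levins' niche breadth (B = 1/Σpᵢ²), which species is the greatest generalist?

Proportions for Anolis cristatellus (n=87): 20/87=0.2299, 1/87=0.0115, 15/87=0.1724, 4/87=0.0460, 7/87=0.0805, 20/87=0.2299, 20/87=0.2299
Proportions for Anolis distichus (n=142): 1/142=0.0070, 38/142=0.2676, 1/142=0.0070, 4/142=0.0282, 27/142=0.1901, 1/142=0.0070, 70/142=0.4930
Proportions for Anolis sagrei (n=159): 22/159=0.1384, 23/159=0.1447, 22/159=0.1384, 26/159=0.1635, 27/159=0.1698, 25/159=0.1572, 14/159=0.0881
Proportions for Anolis carolinensis (n=131): 23/131=0.1756, 27/131=0.2061, 38/131=0.2901, 5/131=0.0382, 1/131=0.0076, 27/131=0.2061, 10/131=0.0763
Σp_crisᵢ² = 0.2299² + 0.0115² + 0.1724² + 0.0460² + 0.0805² + 0.2299² + 0.2299² = 0.052854 + 0.000132 + 0.029722 + 0.002116 + 0.006480 + 0.052854 + 0.052854 = 0.197012
B_cris = 1 / 0.197012 = 5.0758
Σp_distᵢ² = 0.0070² + 0.2676² + 0.0070² + 0.0282² + 0.1901² + 0.0070² + 0.4930² = 0.000049 + 0.071610 + 0.000049 + 0.000795 + 0.036138 + 0.000049 + 0.243049 = 0.351739
B_dist = 1 / 0.351739 = 2.8430
Σp_sagrᵢ² = 0.1384² + 0.1447² + 0.1384² + 0.1635² + 0.1698² + 0.1572² + 0.0881² = 0.019155 + 0.020938 + 0.019155 + 0.026732 + 0.028832 + 0.024712 + 0.007762 = 0.147286
B_sagr = 1 / 0.147286 = 6.7895
Σp_caroᵢ² = 0.1756² + 0.2061² + 0.2901² + 0.0382² + 0.0076² + 0.2061² + 0.0763² = 0.030835 + 0.042477 + 0.084158 + 0.001459 + 0.000058 + 0.042477 + 0.005822 = 0.207286
B_caro = 1 / 0.207286 = 4.8243
Highest B → broadest niche (most generalist): Anolis sagrei (B = 6.79).

Anolis sagrei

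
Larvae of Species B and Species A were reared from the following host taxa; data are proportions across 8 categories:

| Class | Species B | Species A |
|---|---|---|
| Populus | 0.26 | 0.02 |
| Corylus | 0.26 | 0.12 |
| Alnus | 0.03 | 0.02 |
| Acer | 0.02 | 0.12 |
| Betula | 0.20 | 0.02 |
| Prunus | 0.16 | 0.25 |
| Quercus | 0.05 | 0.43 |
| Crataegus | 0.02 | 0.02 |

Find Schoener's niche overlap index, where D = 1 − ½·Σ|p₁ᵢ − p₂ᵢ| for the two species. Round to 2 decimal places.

0.43

Σ|p₁ᵢ − p₂ᵢ| = 0.24 + 0.14 + 0.01 + 0.10 + 0.18 + 0.09 + 0.38 + 0.00 = 1.14
D = 1 − ½ × 1.14 = 1 − 0.570 = 0.4300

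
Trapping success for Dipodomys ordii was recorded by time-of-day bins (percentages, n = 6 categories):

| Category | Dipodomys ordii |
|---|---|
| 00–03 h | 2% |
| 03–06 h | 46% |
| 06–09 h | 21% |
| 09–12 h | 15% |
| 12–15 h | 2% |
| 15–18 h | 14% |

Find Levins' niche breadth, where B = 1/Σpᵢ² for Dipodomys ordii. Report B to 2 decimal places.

3.35

Convert percentages to proportions (divide by 100).
Σpᵢ² = 0.02² + 0.46² + 0.21² + 0.15² + 0.02² + 0.14² = 0.0004 + 0.2116 + 0.0441 + 0.0225 + 0.0004 + 0.0196 = 0.2986
B = 1 / 0.2986 = 3.3490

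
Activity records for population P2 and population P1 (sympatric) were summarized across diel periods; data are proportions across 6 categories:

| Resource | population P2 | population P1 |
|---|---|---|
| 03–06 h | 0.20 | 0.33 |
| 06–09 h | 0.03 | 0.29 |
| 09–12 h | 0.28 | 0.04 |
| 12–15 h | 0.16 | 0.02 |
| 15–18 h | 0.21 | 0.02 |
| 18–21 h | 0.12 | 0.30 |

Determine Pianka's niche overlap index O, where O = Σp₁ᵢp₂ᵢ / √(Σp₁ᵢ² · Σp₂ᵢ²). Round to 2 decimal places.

0.54

Σ p₁ᵢp₂ᵢ = 0.0660 + 0.0087 + 0.0112 + 0.0032 + 0.0042 + 0.0360 = 0.1293
Σp_1ᵢ² = 0.20² + 0.03² + 0.28² + 0.16² + 0.21² + 0.12² = 0.0400 + 0.0009 + 0.0784 + 0.0256 + 0.0441 + 0.0144 = 0.2034
Σp_2ᵢ² = 0.33² + 0.29² + 0.04² + 0.02² + 0.02² + 0.30² = 0.1089 + 0.0841 + 0.0016 + 0.0004 + 0.0004 + 0.0900 = 0.2854
O = 0.1293 / √(0.2034 × 0.2854) = 0.1293 / 0.24094 = 0.5366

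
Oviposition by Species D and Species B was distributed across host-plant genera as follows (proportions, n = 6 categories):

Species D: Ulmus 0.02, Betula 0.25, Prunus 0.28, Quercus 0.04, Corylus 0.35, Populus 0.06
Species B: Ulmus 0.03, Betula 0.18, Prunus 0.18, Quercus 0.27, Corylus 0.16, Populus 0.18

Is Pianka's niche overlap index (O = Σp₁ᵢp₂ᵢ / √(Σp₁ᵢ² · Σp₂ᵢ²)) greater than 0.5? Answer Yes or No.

Yes

Σ p₁ᵢp₂ᵢ = 0.0006 + 0.0450 + 0.0504 + 0.0108 + 0.0560 + 0.0108 = 0.1736
Σp_1ᵢ² = 0.02² + 0.25² + 0.28² + 0.04² + 0.35² + 0.06² = 0.0004 + 0.0625 + 0.0784 + 0.0016 + 0.1225 + 0.0036 = 0.2690
Σp_2ᵢ² = 0.03² + 0.18² + 0.18² + 0.27² + 0.16² + 0.18² = 0.0009 + 0.0324 + 0.0324 + 0.0729 + 0.0256 + 0.0324 = 0.1966
O = 0.1736 / √(0.2690 × 0.1966) = 0.1736 / 0.22997 = 0.7549
O = 0.7549 > 0.5 → Yes.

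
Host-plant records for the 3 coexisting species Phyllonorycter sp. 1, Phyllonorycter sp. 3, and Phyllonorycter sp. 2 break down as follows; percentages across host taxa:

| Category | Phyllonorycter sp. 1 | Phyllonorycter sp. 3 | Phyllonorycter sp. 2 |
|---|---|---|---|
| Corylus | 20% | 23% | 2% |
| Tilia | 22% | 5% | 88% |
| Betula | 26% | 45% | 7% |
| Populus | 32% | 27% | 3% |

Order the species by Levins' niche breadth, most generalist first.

Convert percentages to proportions (divide by 100).
Σp_1ᵢ² = 0.20² + 0.22² + 0.26² + 0.32² = 0.0400 + 0.0484 + 0.0676 + 0.1024 = 0.2584
B_1 = 1 / 0.2584 = 3.8700
Σp_3ᵢ² = 0.23² + 0.05² + 0.45² + 0.27² = 0.0529 + 0.0025 + 0.2025 + 0.0729 = 0.3308
B_3 = 1 / 0.3308 = 3.0230
Σp_2ᵢ² = 0.02² + 0.88² + 0.07² + 0.03² = 0.0004 + 0.7744 + 0.0049 + 0.0009 = 0.7806
B_2 = 1 / 0.7806 = 1.2811
Ranking by B (broadest → narrowest): Phyllonorycter sp. 1 (3.87) > Phyllonorycter sp. 3 (3.02) > Phyllonorycter sp. 2 (1.28)

Phyllonorycter sp. 1 > Phyllonorycter sp. 3 > Phyllonorycter sp. 2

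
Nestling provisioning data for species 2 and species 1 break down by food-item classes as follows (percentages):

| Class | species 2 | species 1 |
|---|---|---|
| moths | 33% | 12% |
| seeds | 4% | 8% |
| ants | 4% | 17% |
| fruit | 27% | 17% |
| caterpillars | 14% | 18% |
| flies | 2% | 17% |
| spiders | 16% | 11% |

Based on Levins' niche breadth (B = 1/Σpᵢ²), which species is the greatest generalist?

species 1

Convert percentages to proportions (divide by 100).
Σp_2ᵢ² = 0.33² + 0.04² + 0.04² + 0.27² + 0.14² + 0.02² + 0.16² = 0.1089 + 0.0016 + 0.0016 + 0.0729 + 0.0196 + 0.0004 + 0.0256 = 0.2306
B_2 = 1 / 0.2306 = 4.3365
Σp_1ᵢ² = 0.12² + 0.08² + 0.17² + 0.17² + 0.18² + 0.17² + 0.11² = 0.0144 + 0.0064 + 0.0289 + 0.0289 + 0.0324 + 0.0289 + 0.0121 = 0.1520
B_1 = 1 / 0.1520 = 6.5789
Highest B → broadest niche (most generalist): species 1 (B = 6.58).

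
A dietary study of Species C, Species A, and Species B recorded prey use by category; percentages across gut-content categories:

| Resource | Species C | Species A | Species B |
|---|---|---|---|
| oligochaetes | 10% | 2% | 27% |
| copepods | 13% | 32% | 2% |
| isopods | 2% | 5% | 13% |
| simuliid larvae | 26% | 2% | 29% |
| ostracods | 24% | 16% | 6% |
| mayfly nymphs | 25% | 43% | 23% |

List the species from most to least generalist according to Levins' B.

Convert percentages to proportions (divide by 100).
Σp_Cᵢ² = 0.10² + 0.13² + 0.02² + 0.26² + 0.24² + 0.25² = 0.0100 + 0.0169 + 0.0004 + 0.0676 + 0.0576 + 0.0625 = 0.2150
B_C = 1 / 0.2150 = 4.6512
Σp_Aᵢ² = 0.02² + 0.32² + 0.05² + 0.02² + 0.16² + 0.43² = 0.0004 + 0.1024 + 0.0025 + 0.0004 + 0.0256 + 0.1849 = 0.3162
B_A = 1 / 0.3162 = 3.1626
Σp_Bᵢ² = 0.27² + 0.02² + 0.13² + 0.29² + 0.06² + 0.23² = 0.0729 + 0.0004 + 0.0169 + 0.0841 + 0.0036 + 0.0529 = 0.2308
B_B = 1 / 0.2308 = 4.3328
Ranking by B (broadest → narrowest): Species C (4.65) > Species B (4.33) > Species A (3.16)

Species C > Species B > Species A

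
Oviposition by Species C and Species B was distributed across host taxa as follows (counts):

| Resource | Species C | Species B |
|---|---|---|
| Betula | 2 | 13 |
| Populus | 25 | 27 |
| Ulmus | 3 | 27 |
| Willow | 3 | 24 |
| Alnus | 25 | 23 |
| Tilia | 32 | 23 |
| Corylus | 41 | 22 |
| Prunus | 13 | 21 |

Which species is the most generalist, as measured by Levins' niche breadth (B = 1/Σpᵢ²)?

Proportions for Species C (n=144): 2/144=0.0139, 25/144=0.1736, 3/144=0.0208, 3/144=0.0208, 25/144=0.1736, 32/144=0.2222, 41/144=0.2847, 13/144=0.0903
Proportions for Species B (n=180): 13/180=0.0722, 27/180=0.1500, 27/180=0.1500, 24/180=0.1333, 23/180=0.1278, 23/180=0.1278, 22/180=0.1222, 21/180=0.1167
Σp_Cᵢ² = 0.0139² + 0.1736² + 0.0208² + 0.0208² + 0.1736² + 0.2222² + 0.2847² + 0.0903² = 0.000193 + 0.030137 + 0.000433 + 0.000433 + 0.030137 + 0.049373 + 0.081054 + 0.008154 = 0.199914
B_C = 1 / 0.199914 = 5.0022
Σp_Bᵢ² = 0.0722² + 0.1500² + 0.1500² + 0.1333² + 0.1278² + 0.1278² + 0.1222² + 0.1167² = 0.005213 + 0.022500 + 0.022500 + 0.017769 + 0.016333 + 0.016333 + 0.014933 + 0.013619 = 0.129200
B_B = 1 / 0.129200 = 7.7399
Highest B → broadest niche (most generalist): Species B (B = 7.74).

Species B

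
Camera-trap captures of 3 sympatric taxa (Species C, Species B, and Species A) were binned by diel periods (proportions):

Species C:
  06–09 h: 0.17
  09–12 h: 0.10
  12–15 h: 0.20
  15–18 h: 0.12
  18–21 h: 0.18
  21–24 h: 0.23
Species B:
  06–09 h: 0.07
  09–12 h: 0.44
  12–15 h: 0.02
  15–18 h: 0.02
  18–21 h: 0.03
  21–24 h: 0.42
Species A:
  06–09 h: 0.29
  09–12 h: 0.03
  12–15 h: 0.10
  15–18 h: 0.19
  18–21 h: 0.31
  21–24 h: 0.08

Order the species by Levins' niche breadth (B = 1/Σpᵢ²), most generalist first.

Species C > Species A > Species B

Σp_Cᵢ² = 0.17² + 0.10² + 0.20² + 0.12² + 0.18² + 0.23² = 0.0289 + 0.0100 + 0.0400 + 0.0144 + 0.0324 + 0.0529 = 0.1786
B_C = 1 / 0.1786 = 5.5991
Σp_Bᵢ² = 0.07² + 0.44² + 0.02² + 0.02² + 0.03² + 0.42² = 0.0049 + 0.1936 + 0.0004 + 0.0004 + 0.0009 + 0.1764 = 0.3766
B_B = 1 / 0.3766 = 2.6553
Σp_Aᵢ² = 0.29² + 0.03² + 0.10² + 0.19² + 0.31² + 0.08² = 0.0841 + 0.0009 + 0.0100 + 0.0361 + 0.0961 + 0.0064 = 0.2336
B_A = 1 / 0.2336 = 4.2808
Ranking by B (broadest → narrowest): Species C (5.60) > Species A (4.28) > Species B (2.66)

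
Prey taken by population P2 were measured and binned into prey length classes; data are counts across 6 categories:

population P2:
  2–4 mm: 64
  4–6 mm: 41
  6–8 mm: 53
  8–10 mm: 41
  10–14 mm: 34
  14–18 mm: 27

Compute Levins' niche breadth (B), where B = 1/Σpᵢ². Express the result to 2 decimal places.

5.56

Proportions for population P2 (n=260): 64/260=0.2462, 41/260=0.1577, 53/260=0.2038, 41/260=0.1577, 34/260=0.1308, 27/260=0.1038
Σpᵢ² = 0.2462² + 0.1577² + 0.2038² + 0.1577² + 0.1308² + 0.1038² = 0.060614 + 0.024869 + 0.041534 + 0.024869 + 0.017109 + 0.010774 = 0.179769
B = 1 / 0.179769 = 5.5627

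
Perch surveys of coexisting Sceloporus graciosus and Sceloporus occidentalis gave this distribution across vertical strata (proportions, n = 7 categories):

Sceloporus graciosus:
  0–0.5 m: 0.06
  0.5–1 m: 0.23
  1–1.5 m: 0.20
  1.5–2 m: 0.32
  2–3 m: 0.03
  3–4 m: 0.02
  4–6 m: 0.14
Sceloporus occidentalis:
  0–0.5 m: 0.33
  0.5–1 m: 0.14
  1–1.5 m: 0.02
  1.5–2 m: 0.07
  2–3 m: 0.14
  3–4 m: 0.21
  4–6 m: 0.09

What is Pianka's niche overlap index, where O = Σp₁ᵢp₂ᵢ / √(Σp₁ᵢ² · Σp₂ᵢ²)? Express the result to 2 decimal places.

0.47

Σ p₁ᵢp₂ᵢ = 0.0198 + 0.0322 + 0.0040 + 0.0224 + 0.0042 + 0.0042 + 0.0126 = 0.0994
Σp_1ᵢ² = 0.06² + 0.23² + 0.20² + 0.32² + 0.03² + 0.02² + 0.14² = 0.0036 + 0.0529 + 0.0400 + 0.1024 + 0.0009 + 0.0004 + 0.0196 = 0.2198
Σp_2ᵢ² = 0.33² + 0.14² + 0.02² + 0.07² + 0.14² + 0.21² + 0.09² = 0.1089 + 0.0196 + 0.0004 + 0.0049 + 0.0196 + 0.0441 + 0.0081 = 0.2056
O = 0.0994 / √(0.2198 × 0.2056) = 0.0994 / 0.21258 = 0.4676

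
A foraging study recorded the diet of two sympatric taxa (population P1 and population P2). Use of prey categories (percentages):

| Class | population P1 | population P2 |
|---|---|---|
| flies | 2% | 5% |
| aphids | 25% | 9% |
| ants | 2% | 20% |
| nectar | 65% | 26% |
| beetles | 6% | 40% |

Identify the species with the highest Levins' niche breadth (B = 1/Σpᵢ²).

Convert percentages to proportions (divide by 100).
Σp_P1ᵢ² = 0.02² + 0.25² + 0.02² + 0.65² + 0.06² = 0.0004 + 0.0625 + 0.0004 + 0.4225 + 0.0036 = 0.4894
B_P1 = 1 / 0.4894 = 2.0433
Σp_P2ᵢ² = 0.05² + 0.09² + 0.20² + 0.26² + 0.40² = 0.0025 + 0.0081 + 0.0400 + 0.0676 + 0.1600 = 0.2782
B_P2 = 1 / 0.2782 = 3.5945
Highest B → broadest niche (most generalist): population P2 (B = 3.59).

population P2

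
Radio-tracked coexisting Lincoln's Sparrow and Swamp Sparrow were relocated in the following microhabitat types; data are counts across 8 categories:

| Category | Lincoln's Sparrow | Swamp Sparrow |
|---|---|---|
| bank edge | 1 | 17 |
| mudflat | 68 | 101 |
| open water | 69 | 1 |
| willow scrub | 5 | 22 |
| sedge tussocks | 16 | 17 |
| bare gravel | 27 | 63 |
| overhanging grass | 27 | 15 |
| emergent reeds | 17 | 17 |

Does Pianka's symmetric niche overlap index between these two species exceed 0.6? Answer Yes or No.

Proportions for Lincoln's Sparrow (n=230): 1/230=0.0043, 68/230=0.2957, 69/230=0.3000, 5/230=0.0217, 16/230=0.0696, 27/230=0.1174, 27/230=0.1174, 17/230=0.0739
Proportions for Swamp Sparrow (n=253): 17/253=0.0672, 101/253=0.3992, 1/253=0.0040, 22/253=0.0870, 17/253=0.0672, 63/253=0.2490, 15/253=0.0593, 17/253=0.0672
Σ p₁ᵢp₂ᵢ = 0.000289 + 0.118043 + 0.001200 + 0.001888 + 0.004677 + 0.029233 + 0.006962 + 0.004966 = 0.167258
Σp_1ᵢ² = 0.0043² + 0.2957² + 0.3000² + 0.0217² + 0.0696² + 0.1174² + 0.1174² + 0.0739² = 0.000018 + 0.087438 + 0.090000 + 0.000471 + 0.004844 + 0.013783 + 0.013783 + 0.005461 = 0.215798
Σp_2ᵢ² = 0.0672² + 0.3992² + 0.0040² + 0.0870² + 0.0672² + 0.2490² + 0.0593² + 0.0672² = 0.004516 + 0.159361 + 0.000016 + 0.007569 + 0.004516 + 0.062001 + 0.003516 + 0.004516 = 0.246011
O = 0.167258 / √(0.215798 × 0.246011) = 0.167258 / 0.2304098 = 0.7259
O = 0.7259 > 0.6 → Yes.

Yes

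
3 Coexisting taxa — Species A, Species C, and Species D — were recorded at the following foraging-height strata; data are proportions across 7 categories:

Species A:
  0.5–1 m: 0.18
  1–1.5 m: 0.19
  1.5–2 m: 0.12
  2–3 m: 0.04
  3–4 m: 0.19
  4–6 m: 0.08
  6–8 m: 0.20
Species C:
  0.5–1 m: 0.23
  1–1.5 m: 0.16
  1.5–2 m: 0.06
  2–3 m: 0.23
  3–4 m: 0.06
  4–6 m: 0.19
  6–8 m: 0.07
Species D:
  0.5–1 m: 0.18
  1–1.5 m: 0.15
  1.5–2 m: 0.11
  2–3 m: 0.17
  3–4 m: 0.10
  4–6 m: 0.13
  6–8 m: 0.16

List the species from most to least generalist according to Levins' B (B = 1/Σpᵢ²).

Species D > Species A > Species C

Σp_Aᵢ² = 0.18² + 0.19² + 0.12² + 0.04² + 0.19² + 0.08² + 0.20² = 0.0324 + 0.0361 + 0.0144 + 0.0016 + 0.0361 + 0.0064 + 0.0400 = 0.1670
B_A = 1 / 0.1670 = 5.9880
Σp_Cᵢ² = 0.23² + 0.16² + 0.06² + 0.23² + 0.06² + 0.19² + 0.07² = 0.0529 + 0.0256 + 0.0036 + 0.0529 + 0.0036 + 0.0361 + 0.0049 = 0.1796
B_C = 1 / 0.1796 = 5.5679
Σp_Dᵢ² = 0.18² + 0.15² + 0.11² + 0.17² + 0.10² + 0.13² + 0.16² = 0.0324 + 0.0225 + 0.0121 + 0.0289 + 0.0100 + 0.0169 + 0.0256 = 0.1484
B_D = 1 / 0.1484 = 6.7385
Ranking by B (broadest → narrowest): Species D (6.74) > Species A (5.99) > Species C (5.57)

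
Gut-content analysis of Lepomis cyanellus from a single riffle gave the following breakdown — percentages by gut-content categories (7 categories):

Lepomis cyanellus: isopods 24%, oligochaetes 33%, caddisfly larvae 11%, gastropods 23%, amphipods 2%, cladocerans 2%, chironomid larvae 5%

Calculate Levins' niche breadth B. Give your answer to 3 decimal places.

4.259

Convert percentages to proportions (divide by 100).
Σpᵢ² = 0.24² + 0.33² + 0.11² + 0.23² + 0.02² + 0.02² + 0.05² = 0.0576 + 0.1089 + 0.0121 + 0.0529 + 0.0004 + 0.0004 + 0.0025 = 0.2348
B = 1 / 0.2348 = 4.25894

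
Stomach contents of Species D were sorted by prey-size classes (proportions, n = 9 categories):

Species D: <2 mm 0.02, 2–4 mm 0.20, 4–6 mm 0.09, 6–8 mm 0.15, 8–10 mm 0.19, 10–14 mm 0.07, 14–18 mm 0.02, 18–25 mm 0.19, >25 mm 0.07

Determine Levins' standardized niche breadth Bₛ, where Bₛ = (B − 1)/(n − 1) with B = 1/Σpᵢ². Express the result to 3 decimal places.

0.690

Σpᵢ² = 0.02² + 0.20² + 0.09² + 0.15² + 0.19² + 0.07² + 0.02² + 0.19² + 0.07² = 0.0004 + 0.0400 + 0.0081 + 0.0225 + 0.0361 + 0.0049 + 0.0004 + 0.0361 + 0.0049 = 0.1534
B = 1 / 0.1534 = 6.51890
Bₛ = (B − 1)/(n − 1) = (6.51890 − 1)/(9 − 1) = 5.51890/8 = 0.68986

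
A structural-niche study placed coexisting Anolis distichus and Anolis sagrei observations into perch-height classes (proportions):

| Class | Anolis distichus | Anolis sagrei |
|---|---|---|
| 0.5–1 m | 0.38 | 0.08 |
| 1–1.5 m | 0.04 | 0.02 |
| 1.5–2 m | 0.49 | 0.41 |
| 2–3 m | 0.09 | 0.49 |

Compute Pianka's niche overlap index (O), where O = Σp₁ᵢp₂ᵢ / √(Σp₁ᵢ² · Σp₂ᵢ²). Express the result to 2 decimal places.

0.68

Σ p₁ᵢp₂ᵢ = 0.0304 + 0.0008 + 0.2009 + 0.0441 = 0.2762
Σp_1ᵢ² = 0.38² + 0.04² + 0.49² + 0.09² = 0.1444 + 0.0016 + 0.2401 + 0.0081 = 0.3942
Σp_2ᵢ² = 0.08² + 0.02² + 0.41² + 0.49² = 0.0064 + 0.0004 + 0.1681 + 0.2401 = 0.4150
O = 0.2762 / √(0.3942 × 0.4150) = 0.2762 / 0.40447 = 0.6829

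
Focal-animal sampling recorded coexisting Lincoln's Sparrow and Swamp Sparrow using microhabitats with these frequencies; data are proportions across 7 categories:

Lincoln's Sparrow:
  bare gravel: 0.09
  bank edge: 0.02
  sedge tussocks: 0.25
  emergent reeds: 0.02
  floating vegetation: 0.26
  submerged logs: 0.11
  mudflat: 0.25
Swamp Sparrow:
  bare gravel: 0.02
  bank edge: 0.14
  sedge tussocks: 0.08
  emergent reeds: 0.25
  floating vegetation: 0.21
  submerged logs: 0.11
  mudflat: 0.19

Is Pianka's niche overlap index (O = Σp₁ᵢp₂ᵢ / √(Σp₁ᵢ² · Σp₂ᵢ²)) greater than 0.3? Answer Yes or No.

Σ p₁ᵢp₂ᵢ = 0.0018 + 0.0028 + 0.0200 + 0.0050 + 0.0546 + 0.0121 + 0.0475 = 0.1438
Σp_1ᵢ² = 0.09² + 0.02² + 0.25² + 0.02² + 0.26² + 0.11² + 0.25² = 0.0081 + 0.0004 + 0.0625 + 0.0004 + 0.0676 + 0.0121 + 0.0625 = 0.2136
Σp_2ᵢ² = 0.02² + 0.14² + 0.08² + 0.25² + 0.21² + 0.11² + 0.19² = 0.0004 + 0.0196 + 0.0064 + 0.0625 + 0.0441 + 0.0121 + 0.0361 = 0.1812
O = 0.1438 / √(0.2136 × 0.1812) = 0.1438 / 0.19673 = 0.7310
O = 0.7310 > 0.3 → Yes.

Yes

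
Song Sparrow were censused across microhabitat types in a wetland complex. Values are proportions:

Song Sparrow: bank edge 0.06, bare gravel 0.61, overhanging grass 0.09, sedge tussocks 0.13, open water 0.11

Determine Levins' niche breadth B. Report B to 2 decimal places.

2.42

Σpᵢ² = 0.06² + 0.61² + 0.09² + 0.13² + 0.11² = 0.0036 + 0.3721 + 0.0081 + 0.0169 + 0.0121 = 0.4128
B = 1 / 0.4128 = 2.4225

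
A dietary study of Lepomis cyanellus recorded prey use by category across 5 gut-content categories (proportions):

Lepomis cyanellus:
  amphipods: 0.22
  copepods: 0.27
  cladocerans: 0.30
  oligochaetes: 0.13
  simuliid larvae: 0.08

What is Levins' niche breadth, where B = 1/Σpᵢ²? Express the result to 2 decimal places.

4.26

Σpᵢ² = 0.22² + 0.27² + 0.30² + 0.13² + 0.08² = 0.0484 + 0.0729 + 0.0900 + 0.0169 + 0.0064 = 0.2346
B = 1 / 0.2346 = 4.2626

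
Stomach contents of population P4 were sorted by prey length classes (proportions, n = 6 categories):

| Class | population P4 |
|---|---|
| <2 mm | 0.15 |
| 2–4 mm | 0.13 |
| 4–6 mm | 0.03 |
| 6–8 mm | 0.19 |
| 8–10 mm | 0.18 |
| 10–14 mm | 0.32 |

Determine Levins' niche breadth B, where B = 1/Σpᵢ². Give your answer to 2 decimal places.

4.73

Σpᵢ² = 0.15² + 0.13² + 0.03² + 0.19² + 0.18² + 0.32² = 0.0225 + 0.0169 + 0.0009 + 0.0361 + 0.0324 + 0.1024 = 0.2112
B = 1 / 0.2112 = 4.7348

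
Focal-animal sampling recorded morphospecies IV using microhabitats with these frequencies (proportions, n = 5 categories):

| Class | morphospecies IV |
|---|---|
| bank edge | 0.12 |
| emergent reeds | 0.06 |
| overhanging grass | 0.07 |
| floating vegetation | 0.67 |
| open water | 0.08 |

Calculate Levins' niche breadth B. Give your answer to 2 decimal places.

Σpᵢ² = 0.12² + 0.06² + 0.07² + 0.67² + 0.08² = 0.0144 + 0.0036 + 0.0049 + 0.4489 + 0.0064 = 0.4782
B = 1 / 0.4782 = 2.0912

2.09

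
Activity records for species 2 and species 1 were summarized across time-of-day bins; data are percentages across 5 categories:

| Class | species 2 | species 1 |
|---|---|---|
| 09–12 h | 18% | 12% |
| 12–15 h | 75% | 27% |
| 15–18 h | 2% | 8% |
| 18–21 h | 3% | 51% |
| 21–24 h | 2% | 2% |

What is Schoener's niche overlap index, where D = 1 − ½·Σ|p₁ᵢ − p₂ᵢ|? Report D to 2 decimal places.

Convert percentages to proportions (divide by 100).
Σ|p₁ᵢ − p₂ᵢ| = 0.06 + 0.48 + 0.06 + 0.48 + 0.00 = 1.08
D = 1 − ½ × 1.08 = 1 − 0.540 = 0.4600

0.46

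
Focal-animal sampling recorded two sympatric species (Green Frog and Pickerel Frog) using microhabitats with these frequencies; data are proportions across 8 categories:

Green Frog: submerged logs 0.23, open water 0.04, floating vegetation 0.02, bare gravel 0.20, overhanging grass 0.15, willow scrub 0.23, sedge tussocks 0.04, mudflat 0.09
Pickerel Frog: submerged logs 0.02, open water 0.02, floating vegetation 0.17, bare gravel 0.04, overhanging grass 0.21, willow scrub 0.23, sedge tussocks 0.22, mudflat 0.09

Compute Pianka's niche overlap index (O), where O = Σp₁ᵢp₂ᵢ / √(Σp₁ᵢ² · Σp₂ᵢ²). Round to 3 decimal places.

Σ p₁ᵢp₂ᵢ = 0.0046 + 0.0008 + 0.0034 + 0.0080 + 0.0315 + 0.0529 + 0.0088 + 0.0081 = 0.1181
Σp_1ᵢ² = 0.23² + 0.04² + 0.02² + 0.20² + 0.15² + 0.23² + 0.04² + 0.09² = 0.0529 + 0.0016 + 0.0004 + 0.0400 + 0.0225 + 0.0529 + 0.0016 + 0.0081 = 0.1800
Σp_2ᵢ² = 0.02² + 0.02² + 0.17² + 0.04² + 0.21² + 0.23² + 0.22² + 0.09² = 0.0004 + 0.0004 + 0.0289 + 0.0016 + 0.0441 + 0.0529 + 0.0484 + 0.0081 = 0.1848
O = 0.1181 / √(0.1800 × 0.1848) = 0.1181 / 0.182384 = 0.64753

0.648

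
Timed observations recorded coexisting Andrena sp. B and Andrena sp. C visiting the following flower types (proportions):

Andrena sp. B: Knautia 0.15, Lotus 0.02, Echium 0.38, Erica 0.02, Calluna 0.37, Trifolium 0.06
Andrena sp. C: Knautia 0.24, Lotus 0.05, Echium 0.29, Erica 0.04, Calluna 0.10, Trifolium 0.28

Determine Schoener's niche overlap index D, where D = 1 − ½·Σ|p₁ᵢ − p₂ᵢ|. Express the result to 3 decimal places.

0.640

Σ|p₁ᵢ − p₂ᵢ| = 0.09 + 0.03 + 0.09 + 0.02 + 0.27 + 0.22 = 0.72
D = 1 − ½ × 0.72 = 1 − 0.360 = 0.64000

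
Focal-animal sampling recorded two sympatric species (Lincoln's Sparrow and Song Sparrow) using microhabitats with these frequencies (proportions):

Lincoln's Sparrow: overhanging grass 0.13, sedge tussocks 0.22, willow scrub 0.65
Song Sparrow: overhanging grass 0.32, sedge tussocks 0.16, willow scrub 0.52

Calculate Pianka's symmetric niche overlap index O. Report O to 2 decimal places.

Σ p₁ᵢp₂ᵢ = 0.0416 + 0.0352 + 0.3380 = 0.4148
Σp_1ᵢ² = 0.13² + 0.22² + 0.65² = 0.0169 + 0.0484 + 0.4225 = 0.4878
Σp_2ᵢ² = 0.32² + 0.16² + 0.52² = 0.1024 + 0.0256 + 0.2704 = 0.3984
O = 0.4148 / √(0.4878 × 0.3984) = 0.4148 / 0.44084 = 0.9409

0.94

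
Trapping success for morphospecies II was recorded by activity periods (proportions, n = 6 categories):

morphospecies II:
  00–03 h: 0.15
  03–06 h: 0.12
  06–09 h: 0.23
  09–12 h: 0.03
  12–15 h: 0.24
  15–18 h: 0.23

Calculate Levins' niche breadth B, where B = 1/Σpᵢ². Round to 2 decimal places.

Σpᵢ² = 0.15² + 0.12² + 0.23² + 0.03² + 0.24² + 0.23² = 0.0225 + 0.0144 + 0.0529 + 0.0009 + 0.0576 + 0.0529 = 0.2012
B = 1 / 0.2012 = 4.9702

4.97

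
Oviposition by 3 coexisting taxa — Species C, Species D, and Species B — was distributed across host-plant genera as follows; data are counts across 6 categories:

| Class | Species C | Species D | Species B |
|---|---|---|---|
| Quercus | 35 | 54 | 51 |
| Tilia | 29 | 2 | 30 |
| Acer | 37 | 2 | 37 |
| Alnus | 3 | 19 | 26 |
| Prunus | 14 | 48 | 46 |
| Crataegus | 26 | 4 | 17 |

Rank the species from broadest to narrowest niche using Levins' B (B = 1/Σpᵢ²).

Proportions for Species C (n=144): 35/144=0.2431, 29/144=0.2014, 37/144=0.2569, 3/144=0.0208, 14/144=0.0972, 26/144=0.1806
Proportions for Species D (n=129): 54/129=0.4186, 2/129=0.0155, 2/129=0.0155, 19/129=0.1473, 48/129=0.3721, 4/129=0.0310
Proportions for Species B (n=207): 51/207=0.2464, 30/207=0.1449, 37/207=0.1787, 26/207=0.1256, 46/207=0.2222, 17/207=0.0821
Σp_Cᵢ² = 0.2431² + 0.2014² + 0.2569² + 0.0208² + 0.0972² + 0.1806² = 0.059098 + 0.040562 + 0.065998 + 0.000433 + 0.009448 + 0.032616 = 0.208155
B_C = 1 / 0.208155 = 4.8041
Σp_Dᵢ² = 0.4186² + 0.0155² + 0.0155² + 0.1473² + 0.3721² + 0.0310² = 0.175226 + 0.000240 + 0.000240 + 0.021697 + 0.138458 + 0.000961 = 0.336822
B_D = 1 / 0.336822 = 2.9689
Σp_Bᵢ² = 0.2464² + 0.1449² + 0.1787² + 0.1256² + 0.2222² + 0.0821² = 0.060713 + 0.020996 + 0.031934 + 0.015775 + 0.049373 + 0.006740 = 0.185531
B_B = 1 / 0.185531 = 5.3899
Ranking by B (broadest → narrowest): Species B (5.39) > Species C (4.80) > Species D (2.97)

Species B > Species C > Species D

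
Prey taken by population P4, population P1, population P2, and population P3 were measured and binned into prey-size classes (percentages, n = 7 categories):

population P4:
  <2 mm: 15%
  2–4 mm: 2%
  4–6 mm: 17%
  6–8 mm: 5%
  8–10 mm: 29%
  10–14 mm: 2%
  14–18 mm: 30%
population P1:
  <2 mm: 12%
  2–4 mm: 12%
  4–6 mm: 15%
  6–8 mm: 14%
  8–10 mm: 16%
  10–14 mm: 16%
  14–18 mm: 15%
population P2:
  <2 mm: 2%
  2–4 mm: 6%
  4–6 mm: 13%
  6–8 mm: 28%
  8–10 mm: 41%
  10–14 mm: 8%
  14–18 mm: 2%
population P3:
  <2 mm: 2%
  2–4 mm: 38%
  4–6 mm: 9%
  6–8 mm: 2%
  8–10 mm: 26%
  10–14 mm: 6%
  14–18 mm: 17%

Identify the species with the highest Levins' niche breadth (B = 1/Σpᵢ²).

population P1

Convert percentages to proportions (divide by 100).
Σp_P4ᵢ² = 0.15² + 0.02² + 0.17² + 0.05² + 0.29² + 0.02² + 0.30² = 0.0225 + 0.0004 + 0.0289 + 0.0025 + 0.0841 + 0.0004 + 0.0900 = 0.2288
B_P4 = 1 / 0.2288 = 4.3706
Σp_P1ᵢ² = 0.12² + 0.12² + 0.15² + 0.14² + 0.16² + 0.16² + 0.15² = 0.0144 + 0.0144 + 0.0225 + 0.0196 + 0.0256 + 0.0256 + 0.0225 = 0.1446
B_P1 = 1 / 0.1446 = 6.9156
Σp_P2ᵢ² = 0.02² + 0.06² + 0.13² + 0.28² + 0.41² + 0.08² + 0.02² = 0.0004 + 0.0036 + 0.0169 + 0.0784 + 0.1681 + 0.0064 + 0.0004 = 0.2742
B_P2 = 1 / 0.2742 = 3.6470
Σp_P3ᵢ² = 0.02² + 0.38² + 0.09² + 0.02² + 0.26² + 0.06² + 0.17² = 0.0004 + 0.1444 + 0.0081 + 0.0004 + 0.0676 + 0.0036 + 0.0289 = 0.2534
B_P3 = 1 / 0.2534 = 3.9463
Highest B → broadest niche (most generalist): population P1 (B = 6.92).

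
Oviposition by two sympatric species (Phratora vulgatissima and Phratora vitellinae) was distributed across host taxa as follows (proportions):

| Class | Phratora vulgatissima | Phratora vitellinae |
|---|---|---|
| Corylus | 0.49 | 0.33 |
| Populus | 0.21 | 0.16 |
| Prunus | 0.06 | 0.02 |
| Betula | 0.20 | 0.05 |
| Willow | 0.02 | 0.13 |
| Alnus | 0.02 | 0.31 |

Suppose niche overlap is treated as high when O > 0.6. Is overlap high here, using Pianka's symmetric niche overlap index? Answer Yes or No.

Σ p₁ᵢp₂ᵢ = 0.1617 + 0.0336 + 0.0012 + 0.0100 + 0.0026 + 0.0062 = 0.2153
Σp_1ᵢ² = 0.49² + 0.21² + 0.06² + 0.20² + 0.02² + 0.02² = 0.2401 + 0.0441 + 0.0036 + 0.0400 + 0.0004 + 0.0004 = 0.3286
Σp_2ᵢ² = 0.33² + 0.16² + 0.02² + 0.05² + 0.13² + 0.31² = 0.1089 + 0.0256 + 0.0004 + 0.0025 + 0.0169 + 0.0961 = 0.2504
O = 0.2153 / √(0.3286 × 0.2504) = 0.2153 / 0.28685 = 0.7506
O = 0.7506 > 0.6 → Yes.

Yes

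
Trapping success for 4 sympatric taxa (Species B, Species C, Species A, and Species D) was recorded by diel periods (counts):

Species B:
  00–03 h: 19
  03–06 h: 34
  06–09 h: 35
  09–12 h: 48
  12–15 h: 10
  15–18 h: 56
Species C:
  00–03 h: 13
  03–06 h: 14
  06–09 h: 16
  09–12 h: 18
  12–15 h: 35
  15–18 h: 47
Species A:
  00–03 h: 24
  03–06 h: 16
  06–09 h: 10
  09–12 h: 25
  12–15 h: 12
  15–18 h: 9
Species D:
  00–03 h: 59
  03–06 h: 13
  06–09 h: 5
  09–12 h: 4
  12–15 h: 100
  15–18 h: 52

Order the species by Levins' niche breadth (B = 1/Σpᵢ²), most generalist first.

Species A > Species B > Species C > Species D

Proportions for Species B (n=202): 19/202=0.0941, 34/202=0.1683, 35/202=0.1733, 48/202=0.2376, 10/202=0.0495, 56/202=0.2772
Proportions for Species C (n=143): 13/143=0.0909, 14/143=0.0979, 16/143=0.1119, 18/143=0.1259, 35/143=0.2448, 47/143=0.3287
Proportions for Species A (n=96): 24/96=0.2500, 16/96=0.1667, 10/96=0.1042, 25/96=0.2604, 12/96=0.1250, 9/96=0.0938
Proportions for Species D (n=233): 59/233=0.2532, 13/233=0.0558, 5/233=0.0215, 4/233=0.0172, 100/233=0.4292, 52/233=0.2232
Σp_Bᵢ² = 0.0941² + 0.1683² + 0.1733² + 0.2376² + 0.0495² + 0.2772² = 0.008855 + 0.028325 + 0.030033 + 0.056454 + 0.002450 + 0.076840 = 0.202957
B_B = 1 / 0.202957 = 4.9272
Σp_Cᵢ² = 0.0909² + 0.0979² + 0.1119² + 0.1259² + 0.2448² + 0.3287² = 0.008263 + 0.009584 + 0.012522 + 0.015851 + 0.059927 + 0.108044 = 0.214191
B_C = 1 / 0.214191 = 4.6687
Σp_Aᵢ² = 0.2500² + 0.1667² + 0.1042² + 0.2604² + 0.1250² + 0.0938² = 0.062500 + 0.027789 + 0.010858 + 0.067808 + 0.015625 + 0.008798 = 0.193378
B_A = 1 / 0.193378 = 5.1712
Σp_Dᵢ² = 0.2532² + 0.0558² + 0.0215² + 0.0172² + 0.4292² + 0.2232² = 0.064110 + 0.003114 + 0.000462 + 0.000296 + 0.184213 + 0.049818 = 0.302013
B_D = 1 / 0.302013 = 3.3111
Ranking by B (broadest → narrowest): Species A (5.17) > Species B (4.93) > Species C (4.67) > Species D (3.31)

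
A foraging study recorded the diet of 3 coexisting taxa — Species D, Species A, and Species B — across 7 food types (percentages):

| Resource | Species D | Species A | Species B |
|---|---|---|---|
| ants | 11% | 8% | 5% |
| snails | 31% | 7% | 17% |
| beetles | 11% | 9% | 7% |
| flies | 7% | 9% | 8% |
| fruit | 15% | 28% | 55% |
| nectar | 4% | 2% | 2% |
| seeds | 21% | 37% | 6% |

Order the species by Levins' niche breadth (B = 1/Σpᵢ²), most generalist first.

Convert percentages to proportions (divide by 100).
Σp_Dᵢ² = 0.11² + 0.31² + 0.11² + 0.07² + 0.15² + 0.04² + 0.21² = 0.0121 + 0.0961 + 0.0121 + 0.0049 + 0.0225 + 0.0016 + 0.0441 = 0.1934
B_D = 1 / 0.1934 = 5.1706
Σp_Aᵢ² = 0.08² + 0.07² + 0.09² + 0.09² + 0.28² + 0.02² + 0.37² = 0.0064 + 0.0049 + 0.0081 + 0.0081 + 0.0784 + 0.0004 + 0.1369 = 0.2432
B_A = 1 / 0.2432 = 4.1118
Σp_Bᵢ² = 0.05² + 0.17² + 0.07² + 0.08² + 0.55² + 0.02² + 0.06² = 0.0025 + 0.0289 + 0.0049 + 0.0064 + 0.3025 + 0.0004 + 0.0036 = 0.3492
B_B = 1 / 0.3492 = 2.8637
Ranking by B (broadest → narrowest): Species D (5.17) > Species A (4.11) > Species B (2.86)

Species D > Species A > Species B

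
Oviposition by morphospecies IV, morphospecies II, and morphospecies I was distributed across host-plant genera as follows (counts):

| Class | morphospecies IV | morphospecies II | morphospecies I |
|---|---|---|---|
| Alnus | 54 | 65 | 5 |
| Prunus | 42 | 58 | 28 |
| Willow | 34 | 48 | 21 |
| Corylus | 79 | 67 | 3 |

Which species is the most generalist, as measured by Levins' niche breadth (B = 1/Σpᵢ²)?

Proportions for morphospecies IV (n=209): 54/209=0.2584, 42/209=0.2010, 34/209=0.1627, 79/209=0.3780
Proportions for morphospecies II (n=238): 65/238=0.2731, 58/238=0.2437, 48/238=0.2017, 67/238=0.2815
Proportions for morphospecies I (n=57): 5/57=0.0877, 28/57=0.4912, 21/57=0.3684, 3/57=0.0526
Σp_IVᵢ² = 0.2584² + 0.2010² + 0.1627² + 0.3780² = 0.066771 + 0.040401 + 0.026471 + 0.142884 = 0.276527
B_IV = 1 / 0.276527 = 3.6163
Σp_IIᵢ² = 0.2731² + 0.2437² + 0.2017² + 0.2815² = 0.074584 + 0.059390 + 0.040683 + 0.079242 = 0.253899
B_II = 1 / 0.253899 = 3.9386
Σp_Iᵢ² = 0.0877² + 0.4912² + 0.3684² + 0.0526² = 0.007691 + 0.241277 + 0.135719 + 0.002767 = 0.387454
B_I = 1 / 0.387454 = 2.5810
Highest B → broadest niche (most generalist): morphospecies II (B = 3.94).

morphospecies II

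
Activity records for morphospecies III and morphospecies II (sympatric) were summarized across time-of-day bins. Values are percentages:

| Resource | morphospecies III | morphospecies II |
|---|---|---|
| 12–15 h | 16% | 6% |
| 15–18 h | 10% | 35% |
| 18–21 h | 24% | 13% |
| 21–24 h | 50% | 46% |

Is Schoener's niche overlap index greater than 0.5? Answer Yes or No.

Yes

Convert percentages to proportions (divide by 100).
Σ|p₁ᵢ − p₂ᵢ| = 0.10 + 0.25 + 0.11 + 0.04 = 0.50
D = 1 − ½ × 0.50 = 1 − 0.250 = 0.7500
D = 0.7500 > 0.5 → Yes.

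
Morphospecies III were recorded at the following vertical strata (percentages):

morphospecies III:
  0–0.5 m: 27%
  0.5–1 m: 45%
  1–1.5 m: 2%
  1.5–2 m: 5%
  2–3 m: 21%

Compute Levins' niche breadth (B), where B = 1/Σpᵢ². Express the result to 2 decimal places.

Convert percentages to proportions (divide by 100).
Σpᵢ² = 0.27² + 0.45² + 0.02² + 0.05² + 0.21² = 0.0729 + 0.2025 + 0.0004 + 0.0025 + 0.0441 = 0.3224
B = 1 / 0.3224 = 3.1017

3.10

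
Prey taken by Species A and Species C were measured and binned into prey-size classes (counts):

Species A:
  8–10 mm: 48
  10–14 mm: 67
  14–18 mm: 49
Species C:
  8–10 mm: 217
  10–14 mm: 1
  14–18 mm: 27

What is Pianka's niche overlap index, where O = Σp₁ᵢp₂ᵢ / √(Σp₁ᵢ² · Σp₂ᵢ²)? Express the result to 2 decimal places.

0.56

Proportions for Species A (n=164): 48/164=0.2927, 67/164=0.4085, 49/164=0.2988
Proportions for Species C (n=245): 217/245=0.8857, 1/245=0.0041, 27/245=0.1102
Σ p₁ᵢp₂ᵢ = 0.259244 + 0.001675 + 0.032928 = 0.293847
Σp_1ᵢ² = 0.2927² + 0.4085² + 0.2988² = 0.085673 + 0.166872 + 0.089281 = 0.341826
Σp_2ᵢ² = 0.8857² + 0.0041² + 0.1102² = 0.784464 + 0.000017 + 0.012144 = 0.796625
O = 0.293847 / √(0.341826 × 0.796625) = 0.293847 / 0.5218306 = 0.5631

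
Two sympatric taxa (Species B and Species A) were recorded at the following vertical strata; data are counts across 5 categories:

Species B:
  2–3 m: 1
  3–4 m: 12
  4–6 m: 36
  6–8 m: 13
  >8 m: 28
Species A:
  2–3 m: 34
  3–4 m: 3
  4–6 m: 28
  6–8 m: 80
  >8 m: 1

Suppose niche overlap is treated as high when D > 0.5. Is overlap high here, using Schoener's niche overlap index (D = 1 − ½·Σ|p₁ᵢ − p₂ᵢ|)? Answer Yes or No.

Proportions for Species B (n=90): 1/90=0.0111, 12/90=0.1333, 36/90=0.4000, 13/90=0.1444, 28/90=0.3111
Proportions for Species A (n=146): 34/146=0.2329, 3/146=0.0205, 28/146=0.1918, 80/146=0.5479, 1/146=0.0068
Σ|p₁ᵢ − p₂ᵢ| = 0.2218 + 0.1128 + 0.2082 + 0.4035 + 0.3043 = 1.2506
D = 1 − ½ × 1.2506 = 1 − 0.62530 = 0.37470
D = 0.37470 < 0.5 → No.

No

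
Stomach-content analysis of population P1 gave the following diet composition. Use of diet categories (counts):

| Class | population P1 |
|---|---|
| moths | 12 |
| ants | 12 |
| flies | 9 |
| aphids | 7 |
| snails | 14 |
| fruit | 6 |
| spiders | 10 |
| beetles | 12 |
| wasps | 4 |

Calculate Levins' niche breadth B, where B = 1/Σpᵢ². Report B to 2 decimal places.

Proportions for population P1 (n=86): 12/86=0.1395, 12/86=0.1395, 9/86=0.1047, 7/86=0.0814, 14/86=0.1628, 6/86=0.0698, 10/86=0.1163, 12/86=0.1395, 4/86=0.0465
Σpᵢ² = 0.1395² + 0.1395² + 0.1047² + 0.0814² + 0.1628² + 0.0698² + 0.1163² + 0.1395² + 0.0465² = 0.019460 + 0.019460 + 0.010962 + 0.006626 + 0.026504 + 0.004872 + 0.013526 + 0.019460 + 0.002162 = 0.123032
B = 1 / 0.123032 = 8.1280

8.13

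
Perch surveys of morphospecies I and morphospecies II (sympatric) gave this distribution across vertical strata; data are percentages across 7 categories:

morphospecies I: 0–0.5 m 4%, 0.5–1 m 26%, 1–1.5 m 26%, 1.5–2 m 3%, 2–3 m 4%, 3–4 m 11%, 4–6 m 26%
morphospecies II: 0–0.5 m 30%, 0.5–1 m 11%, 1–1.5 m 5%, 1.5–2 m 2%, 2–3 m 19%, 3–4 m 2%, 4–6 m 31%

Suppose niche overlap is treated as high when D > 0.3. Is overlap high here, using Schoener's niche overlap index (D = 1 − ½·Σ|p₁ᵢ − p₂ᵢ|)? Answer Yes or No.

Convert percentages to proportions (divide by 100).
Σ|p₁ᵢ − p₂ᵢ| = 0.26 + 0.15 + 0.21 + 0.01 + 0.15 + 0.09 + 0.05 = 0.92
D = 1 − ½ × 0.92 = 1 − 0.460 = 0.5400
D = 0.5400 > 0.3 → Yes.

Yes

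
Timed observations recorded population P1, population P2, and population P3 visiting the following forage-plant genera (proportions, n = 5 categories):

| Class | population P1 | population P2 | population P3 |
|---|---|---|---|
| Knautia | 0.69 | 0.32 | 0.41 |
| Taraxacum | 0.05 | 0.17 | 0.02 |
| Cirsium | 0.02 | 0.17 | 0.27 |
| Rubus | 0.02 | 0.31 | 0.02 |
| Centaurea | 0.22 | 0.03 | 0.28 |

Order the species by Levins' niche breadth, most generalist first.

population P2 > population P3 > population P1

Σp_P1ᵢ² = 0.69² + 0.05² + 0.02² + 0.02² + 0.22² = 0.4761 + 0.0025 + 0.0004 + 0.0004 + 0.0484 = 0.5278
B_P1 = 1 / 0.5278 = 1.8947
Σp_P2ᵢ² = 0.32² + 0.17² + 0.17² + 0.31² + 0.03² = 0.1024 + 0.0289 + 0.0289 + 0.0961 + 0.0009 = 0.2572
B_P2 = 1 / 0.2572 = 3.8880
Σp_P3ᵢ² = 0.41² + 0.02² + 0.27² + 0.02² + 0.28² = 0.1681 + 0.0004 + 0.0729 + 0.0004 + 0.0784 = 0.3202
B_P3 = 1 / 0.3202 = 3.1230
Ranking by B (broadest → narrowest): population P2 (3.89) > population P3 (3.12) > population P1 (1.89)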